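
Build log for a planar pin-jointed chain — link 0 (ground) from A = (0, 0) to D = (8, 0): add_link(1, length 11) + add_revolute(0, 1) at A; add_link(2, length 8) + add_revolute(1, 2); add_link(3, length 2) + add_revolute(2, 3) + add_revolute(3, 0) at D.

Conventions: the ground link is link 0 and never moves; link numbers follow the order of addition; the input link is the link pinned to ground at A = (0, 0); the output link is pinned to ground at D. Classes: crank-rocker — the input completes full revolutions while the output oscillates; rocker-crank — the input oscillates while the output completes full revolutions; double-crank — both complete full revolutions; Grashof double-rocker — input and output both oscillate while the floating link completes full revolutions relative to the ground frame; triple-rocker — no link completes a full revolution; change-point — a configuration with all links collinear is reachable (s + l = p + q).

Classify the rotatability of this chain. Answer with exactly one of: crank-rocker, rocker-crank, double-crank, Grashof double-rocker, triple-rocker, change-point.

lengths: ground=8, input=11, coupler=8, output=2
sorted: s=2 (shortest), l=11 (longest), p+q=16
s + l = 13 vs p + q = 16
s + l < p + q (Grashof) with shortest = output link → rocker-crank

rocker-crank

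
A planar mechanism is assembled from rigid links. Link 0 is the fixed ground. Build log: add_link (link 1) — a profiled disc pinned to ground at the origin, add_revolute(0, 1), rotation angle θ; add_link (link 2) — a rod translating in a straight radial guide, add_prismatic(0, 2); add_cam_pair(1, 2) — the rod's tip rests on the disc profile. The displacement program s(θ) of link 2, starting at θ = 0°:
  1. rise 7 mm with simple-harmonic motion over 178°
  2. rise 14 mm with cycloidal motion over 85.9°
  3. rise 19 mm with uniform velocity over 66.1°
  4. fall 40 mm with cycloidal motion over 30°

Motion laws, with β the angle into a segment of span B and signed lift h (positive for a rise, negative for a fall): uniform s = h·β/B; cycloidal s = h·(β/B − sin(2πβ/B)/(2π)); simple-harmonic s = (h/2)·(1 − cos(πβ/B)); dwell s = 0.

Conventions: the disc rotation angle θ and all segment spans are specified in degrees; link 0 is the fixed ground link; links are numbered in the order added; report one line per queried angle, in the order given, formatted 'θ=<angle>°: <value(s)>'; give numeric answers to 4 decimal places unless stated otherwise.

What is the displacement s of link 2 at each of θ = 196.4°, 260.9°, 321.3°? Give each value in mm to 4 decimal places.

seg 1 [0°–178°] simple-harmonic, h=7: full span → s += 7 → s = 7.0000
seg 2 [178°–263.9°] cycloidal, h=14: θ=196.4° here. β=18.4, B=85.9. 14·(0.2142 − sin(2π·0.2142)/(2π)) = 0.8268 → s = 7.8268
seg 2 [178°–263.9°] cycloidal, h=14: θ=260.9° here. β=82.9, B=85.9. 14·(0.9651 − sin(2π·0.9651)/(2π)) = 13.9961 → s = 20.9961
seg 2 [178°–263.9°] cycloidal, h=14: full span → s += 14 → s = 21.0000
seg 3 [263.9°–330°] uniform, h=19: θ=321.3° here. β=57.4, B=66.1. 19·57.4/66.1 = 16.4992 → s = 37.4992

θ=196.4°: 7.8268
θ=260.9°: 20.9961
θ=321.3°: 37.4992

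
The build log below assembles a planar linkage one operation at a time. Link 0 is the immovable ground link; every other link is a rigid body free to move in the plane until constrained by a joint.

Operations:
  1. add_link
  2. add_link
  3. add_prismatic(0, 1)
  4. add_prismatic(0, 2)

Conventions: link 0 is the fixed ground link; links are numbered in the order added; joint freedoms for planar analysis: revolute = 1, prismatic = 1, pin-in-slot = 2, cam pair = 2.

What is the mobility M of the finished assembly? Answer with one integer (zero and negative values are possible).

(L,J1,J2)=(1,0,0); link0 fixed
link1: (2,0,0)
link2: (3,0,0)
P 0-1 [J1]: (3,1,0)
P 0-2 [J1]: (3,2,0)
Grübler: 3·2 − 2·2 − 0 = 2

M = 2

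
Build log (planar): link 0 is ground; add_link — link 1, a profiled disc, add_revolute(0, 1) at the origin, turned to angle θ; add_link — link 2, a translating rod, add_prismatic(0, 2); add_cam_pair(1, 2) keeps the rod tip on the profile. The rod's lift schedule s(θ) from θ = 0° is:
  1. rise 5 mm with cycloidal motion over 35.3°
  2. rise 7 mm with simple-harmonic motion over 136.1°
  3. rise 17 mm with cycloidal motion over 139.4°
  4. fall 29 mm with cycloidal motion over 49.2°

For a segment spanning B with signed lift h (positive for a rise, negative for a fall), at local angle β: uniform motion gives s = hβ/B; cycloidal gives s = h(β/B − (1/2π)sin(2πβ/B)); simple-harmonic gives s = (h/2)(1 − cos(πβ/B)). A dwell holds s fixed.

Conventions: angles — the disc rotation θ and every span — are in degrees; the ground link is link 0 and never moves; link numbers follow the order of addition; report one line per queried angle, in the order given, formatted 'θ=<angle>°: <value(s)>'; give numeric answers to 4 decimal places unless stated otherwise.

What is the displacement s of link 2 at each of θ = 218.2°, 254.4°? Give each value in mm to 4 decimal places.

seg 1 [0°–35.3°] cycloidal, h=5: full span → s += 5 → s = 5.0000
seg 2 [35.3°–171.4°] simple-harmonic, h=7: full span → s += 7 → s = 12.0000
seg 3 [171.4°–310.8°] cycloidal, h=17: θ=218.2° here. β=46.8, B=139.4. 17·(0.3357 − sin(2π·0.3357)/(2π)) = 3.3848 → s = 15.3848
seg 3 [171.4°–310.8°] cycloidal, h=17: θ=254.4° here. β=83, B=139.4. 17·(0.5954 − sin(2π·0.5954)/(2π)) = 11.6485 → s = 23.6485

θ=218.2°: 15.3848
θ=254.4°: 23.6485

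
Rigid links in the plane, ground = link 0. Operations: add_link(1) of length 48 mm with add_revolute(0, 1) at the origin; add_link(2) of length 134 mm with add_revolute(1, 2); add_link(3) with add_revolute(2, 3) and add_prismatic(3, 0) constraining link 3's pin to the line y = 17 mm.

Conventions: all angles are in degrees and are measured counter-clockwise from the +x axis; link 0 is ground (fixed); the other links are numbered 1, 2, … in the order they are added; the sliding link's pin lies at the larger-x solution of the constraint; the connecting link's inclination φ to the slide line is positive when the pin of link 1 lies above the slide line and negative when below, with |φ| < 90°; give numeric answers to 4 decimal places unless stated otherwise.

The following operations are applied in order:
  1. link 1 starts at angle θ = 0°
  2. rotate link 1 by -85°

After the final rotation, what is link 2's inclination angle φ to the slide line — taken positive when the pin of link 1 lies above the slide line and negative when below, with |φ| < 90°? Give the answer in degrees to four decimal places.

geometry: r = 48 mm, L = 134 mm, e = 17 mm; θ starts at 0°
rotate link 1 by -85°: θ ← 0° -85° = -85°
h = r sin θ − e = -47.817346 − 17 = -64.817346
sin φ = h / L = -64.817346 / 134 = -0.48371153
φ = arcsin(-0.48371153) = -28.928090°

-28.9281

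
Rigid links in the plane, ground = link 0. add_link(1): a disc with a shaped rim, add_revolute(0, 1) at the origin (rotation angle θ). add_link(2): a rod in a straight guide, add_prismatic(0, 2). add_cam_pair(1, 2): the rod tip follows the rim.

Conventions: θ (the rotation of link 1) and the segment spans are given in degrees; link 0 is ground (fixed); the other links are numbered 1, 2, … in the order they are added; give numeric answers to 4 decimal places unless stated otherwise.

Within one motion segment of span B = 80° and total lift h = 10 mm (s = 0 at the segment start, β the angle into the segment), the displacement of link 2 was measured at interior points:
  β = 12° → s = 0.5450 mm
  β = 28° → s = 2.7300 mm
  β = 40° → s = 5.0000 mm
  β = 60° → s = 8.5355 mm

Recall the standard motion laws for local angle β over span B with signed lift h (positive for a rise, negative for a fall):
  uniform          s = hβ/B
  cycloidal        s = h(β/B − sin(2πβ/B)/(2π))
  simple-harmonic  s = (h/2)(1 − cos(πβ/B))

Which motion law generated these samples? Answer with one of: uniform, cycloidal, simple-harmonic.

candidates at β/B = r: uniform s = h·r (linear in β); cycloidal s = h·(r − sin(2πr)/(2π)); simple-harmonic s = (h/2)(1 − cos(πr))
β=12°: printed 0.5450 | uniform 1.5000, cycloidal 0.2124, simple-harmonic 0.5450
β=28°: printed 2.7300 | uniform 3.5000, cycloidal 2.2124, simple-harmonic 2.7300
β=40°: printed 5.0000 | uniform 5.0000, cycloidal 5.0000, simple-harmonic 5.0000
β=60°: printed 8.5355 | uniform 7.5000, cycloidal 9.0915, simple-harmonic 8.5355
only one law matches every sample → simple-harmonic

simple-harmonic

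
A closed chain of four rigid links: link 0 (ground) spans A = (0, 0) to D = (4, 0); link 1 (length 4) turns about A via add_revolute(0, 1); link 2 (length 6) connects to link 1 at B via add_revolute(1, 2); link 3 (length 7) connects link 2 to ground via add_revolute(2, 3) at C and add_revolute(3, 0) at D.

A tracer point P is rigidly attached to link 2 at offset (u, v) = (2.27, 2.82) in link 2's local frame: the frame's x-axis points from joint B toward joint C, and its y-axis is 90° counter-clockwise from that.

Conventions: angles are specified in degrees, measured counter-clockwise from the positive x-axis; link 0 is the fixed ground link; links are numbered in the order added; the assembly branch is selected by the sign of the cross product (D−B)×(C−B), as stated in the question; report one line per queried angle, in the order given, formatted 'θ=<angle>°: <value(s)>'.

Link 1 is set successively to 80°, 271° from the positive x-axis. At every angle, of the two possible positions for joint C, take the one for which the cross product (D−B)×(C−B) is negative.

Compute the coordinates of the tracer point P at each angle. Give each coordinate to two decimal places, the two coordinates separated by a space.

A=(0,0), D=(4.00,0)
θ=80°: B = A + 4.00·(cos80°, sin80°) = (0.6946, 3.9392)
θ=80°: |BD| = 5.1423
θ=80°: circle(B,6.00) ∩ circle(D,7.00): a=1.3071, h=5.8559
θ=80°:   candidates: C₊=(6.0207,6.7020) cross=30.113; C₋=(-2.9511,-0.8262) cross=-30.113
θ=80°:   branch - wants cross < 0 → take C=(-2.9511,-0.8262) (cross=-30.113)
θ=80°: ex = (C−B)/|BC| = (-0.6076,-0.7942); ey = (0.7942,-0.6076)
θ=80°: P = B + 2.27·ex + 2.82·ey = (1.5551,0.4229)
θ=271°: B = A + 4.00·(cos271°, sin271°) = (0.0698, -3.9994)
θ=271°: |BD| = 5.6073
θ=271°: circle(B,6.00) ∩ circle(D,7.00): a=1.6444, h=5.7703
θ=271°:   candidates: C₊=(-2.8932,1.2179) cross=32.355; C₋=(5.3380,-6.8709) cross=-32.355
θ=271°:   branch - wants cross < 0 → take C=(5.3380,-6.8709) (cross=-32.355)
θ=271°: ex = (C−B)/|BC| = (0.8780,-0.4786); ey = (0.4786,0.8780)
θ=271°: P = B + 2.27·ex + 2.82·ey = (3.4126,-2.6097)

θ=80°: 1.56 0.42
θ=271°: 3.41 -2.61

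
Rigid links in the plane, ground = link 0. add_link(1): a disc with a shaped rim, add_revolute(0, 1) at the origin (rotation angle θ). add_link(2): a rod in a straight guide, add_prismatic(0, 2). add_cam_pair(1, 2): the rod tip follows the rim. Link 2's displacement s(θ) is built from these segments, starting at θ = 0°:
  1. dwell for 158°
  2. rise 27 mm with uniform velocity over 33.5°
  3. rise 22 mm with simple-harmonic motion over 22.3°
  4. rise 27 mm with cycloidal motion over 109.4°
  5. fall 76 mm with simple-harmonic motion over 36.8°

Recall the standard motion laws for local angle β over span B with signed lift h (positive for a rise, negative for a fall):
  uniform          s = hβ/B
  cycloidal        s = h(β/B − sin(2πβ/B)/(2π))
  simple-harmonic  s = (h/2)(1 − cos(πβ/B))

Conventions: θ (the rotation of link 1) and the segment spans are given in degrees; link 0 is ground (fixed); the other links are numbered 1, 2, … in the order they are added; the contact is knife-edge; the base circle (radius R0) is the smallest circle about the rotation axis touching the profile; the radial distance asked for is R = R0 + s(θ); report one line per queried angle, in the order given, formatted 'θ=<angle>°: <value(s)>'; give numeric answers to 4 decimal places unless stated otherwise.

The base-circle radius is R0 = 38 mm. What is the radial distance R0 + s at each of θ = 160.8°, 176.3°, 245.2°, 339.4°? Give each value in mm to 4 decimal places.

segment 1 (0° to 158°, dwell): s unchanged at 0.0000
θ = 160.8° falls in segment 2 (158° to 191.5°, uniform, h = 27): β = 160.8 − 158 = 2.8°, B = 33.5°; Δs = 27·2.8/33.5 = 2.2567; s = 0.0000 + 2.2567 = 2.2567
θ = 176.3° falls in segment 2 (158° to 191.5°, uniform, h = 27): β = 176.3 − 158 = 18.3°, B = 33.5°; Δs = 27·18.3/33.5 = 14.7493; s = 0.0000 + 14.7493 = 14.7493
segment 2 (158° to 191.5°, uniform, h = 27) is passed completely: s = 0.0000 + (27) = 27.0000
segment 3 (191.5° to 213.8°, simple-harmonic, h = 22) is passed completely: s = 27.0000 + (22) = 49.0000
θ = 245.2° falls in segment 4 (213.8° to 323.2°, cycloidal, h = 27): β = 245.2 − 213.8 = 31.4°, B = 109.4°; Δs = 27·(0.2870 − sin(2π·0.2870)/(2π)) = 3.5681; s = 49.0000 + 3.5681 = 52.5681
segment 4 (213.8° to 323.2°, cycloidal, h = 27) is passed completely: s = 49.0000 + (27) = 76.0000
θ = 339.4° falls in segment 5 (323.2° to 360°, simple-harmonic, h = -76): β = 339.4 − 323.2 = 16.2°, B = 36.8°; Δs = -76/2·(1 − cos(π·0.4402)) = -30.9050; s = 76.0000 − 30.9050 = 45.0950
θ=160.8°: R = R0 + s = 38 + 2.2567 = 40.2567
θ=176.3°: R = R0 + s = 38 + 14.7493 = 52.7493
θ=245.2°: R = R0 + s = 38 + 52.5681 = 90.5681
θ=339.4°: R = R0 + s = 38 + 45.0950 = 83.0950

θ=160.8°: 40.2567
θ=176.3°: 52.7493
θ=245.2°: 90.5681
θ=339.4°: 83.0950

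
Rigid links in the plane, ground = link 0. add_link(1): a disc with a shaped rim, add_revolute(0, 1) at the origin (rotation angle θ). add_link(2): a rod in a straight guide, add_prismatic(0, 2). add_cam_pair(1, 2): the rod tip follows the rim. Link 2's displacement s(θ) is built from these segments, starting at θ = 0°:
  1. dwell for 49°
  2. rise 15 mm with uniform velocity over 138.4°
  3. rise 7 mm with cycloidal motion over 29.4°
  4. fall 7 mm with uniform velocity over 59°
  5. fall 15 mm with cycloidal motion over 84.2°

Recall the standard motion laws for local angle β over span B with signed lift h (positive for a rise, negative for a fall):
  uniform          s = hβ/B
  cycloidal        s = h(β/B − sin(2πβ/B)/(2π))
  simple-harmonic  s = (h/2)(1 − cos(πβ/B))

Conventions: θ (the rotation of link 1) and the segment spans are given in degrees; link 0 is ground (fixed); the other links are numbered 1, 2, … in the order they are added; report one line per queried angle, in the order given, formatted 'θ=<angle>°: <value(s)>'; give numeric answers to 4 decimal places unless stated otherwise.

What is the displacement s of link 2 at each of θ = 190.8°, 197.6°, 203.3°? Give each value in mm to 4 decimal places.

segment 1 (0° to 49°, dwell): s unchanged at 0.0000
segment 2 (49° to 187.4°, uniform, h = 15) is passed completely: s = 0.0000 + (15) = 15.0000
θ = 190.8° falls in segment 3 (187.4° to 216.8°, cycloidal, h = 7): β = 190.8 − 187.4 = 3.4°, B = 29.4°; Δs = 7·(0.1156 − sin(2π·0.1156)/(2π)) = 0.0694; s = 15.0000 + 0.0694 = 15.0694
θ = 197.6° falls in segment 3 (187.4° to 216.8°, cycloidal, h = 7): β = 197.6 − 187.4 = 10.2°, B = 29.4°; Δs = 7·(0.3469 − sin(2π·0.3469)/(2π)) = 1.5148; s = 15.0000 + 1.5148 = 16.5148
θ = 203.3° falls in segment 3 (187.4° to 216.8°, cycloidal, h = 7): β = 203.3 − 187.4 = 15.9°, B = 29.4°; Δs = 7·(0.5408 − sin(2π·0.5408)/(2π)) = 4.0683; s = 15.0000 + 4.0683 = 19.0683

θ=190.8°: 15.0694
θ=197.6°: 16.5148
θ=203.3°: 19.0683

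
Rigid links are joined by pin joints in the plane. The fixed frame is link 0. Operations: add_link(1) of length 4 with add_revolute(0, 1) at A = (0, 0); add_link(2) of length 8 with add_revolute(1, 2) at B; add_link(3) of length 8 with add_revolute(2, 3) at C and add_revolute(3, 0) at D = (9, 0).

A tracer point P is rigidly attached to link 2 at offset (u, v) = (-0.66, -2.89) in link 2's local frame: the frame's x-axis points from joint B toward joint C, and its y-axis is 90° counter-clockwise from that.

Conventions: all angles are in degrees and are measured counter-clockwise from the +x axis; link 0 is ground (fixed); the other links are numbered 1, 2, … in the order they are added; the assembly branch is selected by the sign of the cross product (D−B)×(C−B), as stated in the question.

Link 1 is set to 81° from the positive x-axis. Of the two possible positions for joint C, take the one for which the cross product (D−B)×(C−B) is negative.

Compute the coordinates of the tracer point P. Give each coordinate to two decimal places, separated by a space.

A=(0,0), D=(9.00,0)
B = A + 4.00·(cos81°, sin81°) = (0.6257, 3.9508)
|BD| = 9.2594
circle(B,8.00) ∩ circle(D,8.00): a=4.6297, h=6.5242
  candidates: C₊=(7.5966,7.8759) cross=60.411; C₋=(2.0291,-3.9252) cross=-60.411
  branch - wants cross < 0 → take C=(2.0291,-3.9252) (cross=-60.411)
ex = (C−B)/|BC| = (0.1754,-0.9845); ey = (0.9845,0.1754)
P = B + -0.66·ex + -2.89·ey = (-2.3352,4.0935)

-2.34 4.09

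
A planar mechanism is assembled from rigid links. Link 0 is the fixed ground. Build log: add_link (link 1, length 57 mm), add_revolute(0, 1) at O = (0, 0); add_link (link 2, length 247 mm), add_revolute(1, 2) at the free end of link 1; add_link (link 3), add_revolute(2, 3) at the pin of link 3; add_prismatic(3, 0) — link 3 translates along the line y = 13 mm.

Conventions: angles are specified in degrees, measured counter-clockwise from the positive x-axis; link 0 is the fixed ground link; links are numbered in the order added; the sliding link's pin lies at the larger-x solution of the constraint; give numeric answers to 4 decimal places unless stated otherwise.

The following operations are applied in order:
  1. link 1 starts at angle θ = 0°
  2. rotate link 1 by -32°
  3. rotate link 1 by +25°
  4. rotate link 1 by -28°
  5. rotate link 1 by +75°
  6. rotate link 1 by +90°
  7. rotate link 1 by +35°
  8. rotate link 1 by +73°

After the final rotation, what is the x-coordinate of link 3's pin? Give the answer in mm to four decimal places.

geometry: r = 57 mm, L = 247 mm, e = 13 mm; θ starts at 0°
rotate link 1 by -32°: θ ← 0° -32° = -32°
rotate link 1 by +25°: θ ← -32° +25° = -7°
rotate link 1 by -28°: θ ← -7° -28° = -35°
rotate link 1 by +75°: θ ← -35° +75° = 40°
rotate link 1 by +90°: θ ← 40° +90° = 130°
rotate link 1 by +35°: θ ← 130° +35° = 165°
rotate link 1 by +73°: θ ← 165° +73° = 238°
crank pin P = (r cos θ, r sin θ) = (-30.205398, -48.338741)
h = r sin θ − e = -48.338741 − 13 = -61.338741
x = r cos θ + √(L² − h²) = -30.205398 + 239.262531 = 209.057133

209.0571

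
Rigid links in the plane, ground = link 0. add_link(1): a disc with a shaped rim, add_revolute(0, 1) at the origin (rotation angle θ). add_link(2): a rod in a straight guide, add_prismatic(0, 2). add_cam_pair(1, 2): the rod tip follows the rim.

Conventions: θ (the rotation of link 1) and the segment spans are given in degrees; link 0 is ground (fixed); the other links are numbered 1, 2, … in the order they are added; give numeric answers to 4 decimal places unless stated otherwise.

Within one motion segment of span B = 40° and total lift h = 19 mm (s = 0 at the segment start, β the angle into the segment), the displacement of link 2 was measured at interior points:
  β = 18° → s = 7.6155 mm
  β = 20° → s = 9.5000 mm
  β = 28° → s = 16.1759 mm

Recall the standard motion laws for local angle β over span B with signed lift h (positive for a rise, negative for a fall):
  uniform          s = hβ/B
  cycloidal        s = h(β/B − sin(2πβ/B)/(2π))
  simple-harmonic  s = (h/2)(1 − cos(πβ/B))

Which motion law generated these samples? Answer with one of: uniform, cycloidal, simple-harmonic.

candidates at β/B = r: uniform s = h·r (linear in β); cycloidal s = h·(r − sin(2πr)/(2π)); simple-harmonic s = (h/2)(1 − cos(πr))
β=18°: printed 7.6155 | uniform 8.5500, cycloidal 7.6155, simple-harmonic 8.0139
β=20°: printed 9.5000 | uniform 9.5000, cycloidal 9.5000, simple-harmonic 9.5000
β=28°: printed 16.1759 | uniform 13.3000, cycloidal 16.1759, simple-harmonic 15.0840
only one law matches every sample → cycloidal

cycloidal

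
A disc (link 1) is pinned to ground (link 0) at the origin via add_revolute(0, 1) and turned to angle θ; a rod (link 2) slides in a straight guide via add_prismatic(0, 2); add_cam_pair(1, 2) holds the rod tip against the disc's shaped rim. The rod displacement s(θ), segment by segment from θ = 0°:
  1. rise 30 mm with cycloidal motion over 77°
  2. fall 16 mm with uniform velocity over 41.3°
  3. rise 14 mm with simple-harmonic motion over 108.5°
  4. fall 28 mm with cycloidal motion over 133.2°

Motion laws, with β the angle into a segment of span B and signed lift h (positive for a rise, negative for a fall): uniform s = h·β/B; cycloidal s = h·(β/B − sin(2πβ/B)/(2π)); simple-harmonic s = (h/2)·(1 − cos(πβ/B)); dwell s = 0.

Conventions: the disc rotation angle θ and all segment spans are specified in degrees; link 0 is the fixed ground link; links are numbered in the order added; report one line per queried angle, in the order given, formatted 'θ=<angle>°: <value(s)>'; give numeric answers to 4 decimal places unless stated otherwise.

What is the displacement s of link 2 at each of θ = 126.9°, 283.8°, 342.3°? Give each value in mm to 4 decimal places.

segment 1 (0° to 77°, cycloidal, h = 30) is passed completely: s = 0.0000 + (30) = 30.0000
segment 2 (77° to 118.3°, uniform, h = -16) is passed completely: s = 30.0000 + (-16) = 14.0000
θ = 126.9° falls in segment 3 (118.3° to 226.8°, simple-harmonic, h = 14): β = 126.9 − 118.3 = 8.6°, B = 108.5°; Δs = 14/2·(1 − cos(π·0.0793)) = 0.2159; s = 14.0000 + 0.2159 = 14.2159
segment 3 (118.3° to 226.8°, simple-harmonic, h = 14) is passed completely: s = 14.0000 + (14) = 28.0000
θ = 283.8° falls in segment 4 (226.8° to 360°, cycloidal, h = -28): β = 283.8 − 226.8 = 57°, B = 133.2°; Δs = -28·(0.4279 − sin(2π·0.4279)/(2π)) = -10.0322; s = 28.0000 − 10.0322 = 17.9678
θ = 342.3° falls in segment 4 (226.8° to 360°, cycloidal, h = -28): β = 342.3 − 226.8 = 115.5°, B = 133.2°; Δs = -28·(0.8671 − sin(2π·0.8671)/(2π)) = -27.5825; s = 28.0000 − 27.5825 = 0.4175

θ=126.9°: 14.2159
θ=283.8°: 17.9678
θ=342.3°: 0.4175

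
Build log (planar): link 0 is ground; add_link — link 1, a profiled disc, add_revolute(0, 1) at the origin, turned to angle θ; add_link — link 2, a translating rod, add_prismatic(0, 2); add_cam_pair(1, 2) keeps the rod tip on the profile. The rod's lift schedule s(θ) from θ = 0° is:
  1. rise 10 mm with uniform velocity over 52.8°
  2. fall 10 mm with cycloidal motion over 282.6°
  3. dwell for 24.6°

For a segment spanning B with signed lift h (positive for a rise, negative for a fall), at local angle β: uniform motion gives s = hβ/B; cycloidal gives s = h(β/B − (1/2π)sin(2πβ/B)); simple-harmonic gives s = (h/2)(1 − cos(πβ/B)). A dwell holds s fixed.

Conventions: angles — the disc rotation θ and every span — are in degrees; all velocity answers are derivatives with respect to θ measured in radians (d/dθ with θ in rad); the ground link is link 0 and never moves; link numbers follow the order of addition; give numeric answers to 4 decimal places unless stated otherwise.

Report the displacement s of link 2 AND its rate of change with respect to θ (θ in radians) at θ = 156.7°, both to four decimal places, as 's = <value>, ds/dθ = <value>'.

seg 1 [0°–52.8°] uniform, h=10: full span → s += 10 → s = 10.0000
seg 2 [52.8°–335.4°] cycloidal, h=-10: θ=156.7° here. β=103.9, B=282.6. -10·(0.3677 − sin(2π·0.3677)/(2π)) = -2.5005 → s = 7.4995
velocity in seg [52.8°–335.4°] (cycloidal), θ in radians: β = 103.9° = 1.8134 rad, B = 282.6° = 4.9323 rad; ds/dθ = (h/B)(1 − cos(2πβ/B)) = ((-10)/4.9323)(1 − cos(2π·0.3677)) = -3.393435 mm/rad

s = 7.4995, ds/dθ = -3.3934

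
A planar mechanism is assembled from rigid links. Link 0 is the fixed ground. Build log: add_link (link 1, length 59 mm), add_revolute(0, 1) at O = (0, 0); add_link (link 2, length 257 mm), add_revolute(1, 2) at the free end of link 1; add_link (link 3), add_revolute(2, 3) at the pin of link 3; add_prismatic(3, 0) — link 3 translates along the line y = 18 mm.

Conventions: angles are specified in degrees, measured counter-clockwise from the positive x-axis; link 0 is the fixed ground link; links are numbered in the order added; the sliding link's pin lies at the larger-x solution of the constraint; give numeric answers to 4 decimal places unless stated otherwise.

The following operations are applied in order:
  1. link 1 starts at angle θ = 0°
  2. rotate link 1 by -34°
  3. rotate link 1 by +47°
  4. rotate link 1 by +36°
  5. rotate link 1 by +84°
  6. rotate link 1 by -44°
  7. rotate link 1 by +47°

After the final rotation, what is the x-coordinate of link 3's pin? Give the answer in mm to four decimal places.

geometry: r = 59 mm, L = 257 mm, e = 18 mm; θ starts at 0°
rotate link 1 by -34°: θ ← 0° -34° = -34°
rotate link 1 by +47°: θ ← -34° +47° = 13°
rotate link 1 by +36°: θ ← 13° +36° = 49°
rotate link 1 by +84°: θ ← 49° +84° = 133°
rotate link 1 by -44°: θ ← 133° -44° = 89°
rotate link 1 by +47°: θ ← 89° +47° = 136°
crank pin P = (r cos θ, r sin θ) = (-42.441048, 40.984844)
h = r sin θ − e = 40.984844 − 18 = 22.984844
x = r cos θ + √(L² − h²) = -42.441048 + 255.970109 = 213.529061

213.5291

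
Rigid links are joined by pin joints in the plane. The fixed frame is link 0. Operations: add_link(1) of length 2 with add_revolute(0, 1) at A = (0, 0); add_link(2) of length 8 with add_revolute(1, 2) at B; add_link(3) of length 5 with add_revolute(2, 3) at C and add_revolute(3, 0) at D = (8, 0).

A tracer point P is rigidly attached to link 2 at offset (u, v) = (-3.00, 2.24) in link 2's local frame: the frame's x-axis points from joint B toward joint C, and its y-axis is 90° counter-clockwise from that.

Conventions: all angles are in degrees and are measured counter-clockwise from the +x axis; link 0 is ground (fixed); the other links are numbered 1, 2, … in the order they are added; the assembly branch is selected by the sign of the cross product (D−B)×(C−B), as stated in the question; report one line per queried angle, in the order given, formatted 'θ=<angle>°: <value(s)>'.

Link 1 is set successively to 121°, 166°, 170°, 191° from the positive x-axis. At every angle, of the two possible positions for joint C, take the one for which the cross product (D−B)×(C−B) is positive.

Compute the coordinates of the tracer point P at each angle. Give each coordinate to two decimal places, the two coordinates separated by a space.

A=(0,0), D=(8.00,0)
θ=121°: B = A + 2.00·(cos121°, sin121°) = (-1.0301, 1.7143)
θ=121°: |BD| = 9.1914
θ=121°: circle(B,8.00) ∩ circle(D,5.00): a=6.7172, h=4.3450
θ=121°:   candidates: C₊=(6.3797,4.7302) cross=39.936; C₋=(4.7589,-3.8073) cross=-39.936
θ=121°:   branch + wants cross > 0 → take C=(6.3797,4.7302) (cross=39.936)
θ=121°: ex = (C−B)/|BC| = (0.9262,0.3770); ey = (-0.3770,0.9262)
θ=121°: P = B + -3.00·ex + 2.24·ey = (-4.6532,2.6581)
θ=166°: B = A + 2.00·(cos166°, sin166°) = (-1.9406, 0.4838)
θ=166°: |BD| = 9.9524
θ=166°: circle(B,8.00) ∩ circle(D,5.00): a=6.9355, h=3.9873
θ=166°:   candidates: C₊=(5.1806,4.1293) cross=39.683; C₋=(4.7929,-3.8359) cross=-39.683
θ=166°:   branch + wants cross > 0 → take C=(5.1806,4.1293) (cross=39.683)
θ=166°: ex = (C−B)/|BC| = (0.8901,0.4557); ey = (-0.4557,0.8901)
θ=166°: P = B + -3.00·ex + 2.24·ey = (-5.6317,1.1107)
θ=170°: B = A + 2.00·(cos170°, sin170°) = (-1.9696, 0.3473)
θ=170°: |BD| = 9.9757
θ=170°: circle(B,8.00) ∩ circle(D,5.00): a=6.9426, h=3.9750
θ=170°:   candidates: C₊=(5.1072,4.0782) cross=39.653; C₋=(4.8304,-3.8670) cross=-39.653
θ=170°:   branch + wants cross > 0 → take C=(5.1072,4.0782) (cross=39.653)
θ=170°: ex = (C−B)/|BC| = (0.8846,0.4664); ey = (-0.4664,0.8846)
θ=170°: P = B + -3.00·ex + 2.24·ey = (-5.6680,0.9297)
θ=191°: B = A + 2.00·(cos191°, sin191°) = (-1.9633, -0.3816)
θ=191°: |BD| = 9.9706
θ=191°: circle(B,8.00) ∩ circle(D,5.00): a=6.9410, h=3.9777
θ=191°:   candidates: C₊=(4.8205,3.8588) cross=39.660; C₋=(5.1249,-4.0907) cross=-39.660
θ=191°:   branch + wants cross > 0 → take C=(4.8205,3.8588) (cross=39.660)
θ=191°: ex = (C−B)/|BC| = (0.8480,0.5301); ey = (-0.5301,0.8480)
θ=191°: P = B + -3.00·ex + 2.24·ey = (-5.6945,-0.0723)

θ=121°: -4.65 2.66
θ=166°: -5.63 1.11
θ=170°: -5.67 0.93
θ=191°: -5.69 -0.07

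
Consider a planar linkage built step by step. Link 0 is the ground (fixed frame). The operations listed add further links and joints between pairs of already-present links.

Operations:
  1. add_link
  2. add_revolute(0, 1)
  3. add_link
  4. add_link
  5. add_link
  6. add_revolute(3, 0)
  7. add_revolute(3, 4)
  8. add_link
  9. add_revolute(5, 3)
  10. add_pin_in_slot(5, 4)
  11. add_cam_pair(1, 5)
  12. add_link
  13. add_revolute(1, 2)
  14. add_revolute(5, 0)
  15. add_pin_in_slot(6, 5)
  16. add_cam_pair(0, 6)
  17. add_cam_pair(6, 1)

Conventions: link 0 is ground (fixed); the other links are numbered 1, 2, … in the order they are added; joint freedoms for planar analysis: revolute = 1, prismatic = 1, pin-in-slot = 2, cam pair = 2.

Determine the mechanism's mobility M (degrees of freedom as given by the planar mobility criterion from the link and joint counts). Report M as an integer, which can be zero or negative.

ground; <1,0,0>
#1 <2,0,0>
R:0↔1 J1 <2,1,0>
#2 <3,1,0>
#3 <4,1,0>
#4 <5,1,0>
R:3↔0 J1 <5,2,0>
R:3↔4 J1 <5,3,0>
#5 <6,3,0>
R:5↔3 J1 <6,4,0>
PS:5↔4 J2 <6,4,1>
C:1↔5 J2 <6,4,2>
#6 <7,4,2>
R:1↔2 J1 <7,5,2>
R:5↔0 J1 <7,6,2>
PS:6↔5 J2 <7,6,3>
C:0↔6 J2 <7,6,4>
C:6↔1 J2 <7,6,5>
3×6 − 2×6 − 1×5 = 1

M = 1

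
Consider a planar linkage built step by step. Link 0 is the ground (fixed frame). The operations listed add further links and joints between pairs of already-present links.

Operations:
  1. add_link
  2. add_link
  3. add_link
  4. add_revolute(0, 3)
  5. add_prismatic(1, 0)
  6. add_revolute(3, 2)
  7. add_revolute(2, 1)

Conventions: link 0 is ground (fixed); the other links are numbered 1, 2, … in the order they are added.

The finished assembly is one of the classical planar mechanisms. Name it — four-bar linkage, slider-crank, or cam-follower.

links: 4 (incl. ground); joints: 3 revolute, 1 prismatic, 0 higher (cam) pair, forming one closed loop
4 links, 3 revolutes + 1 prismatic in one loop → slider-crank

slider-crank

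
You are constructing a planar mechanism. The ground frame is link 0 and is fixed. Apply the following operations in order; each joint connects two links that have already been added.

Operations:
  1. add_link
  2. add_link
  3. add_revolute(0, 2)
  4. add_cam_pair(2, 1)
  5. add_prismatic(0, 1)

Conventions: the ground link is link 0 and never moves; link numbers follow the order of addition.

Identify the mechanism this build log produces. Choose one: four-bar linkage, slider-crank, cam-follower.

links: 3 (incl. ground); joints: 1 revolute, 1 prismatic, 1 higher (cam) pair, forming one closed loop
3 links, revolute + prismatic + higher pair in one loop → cam-follower

cam-follower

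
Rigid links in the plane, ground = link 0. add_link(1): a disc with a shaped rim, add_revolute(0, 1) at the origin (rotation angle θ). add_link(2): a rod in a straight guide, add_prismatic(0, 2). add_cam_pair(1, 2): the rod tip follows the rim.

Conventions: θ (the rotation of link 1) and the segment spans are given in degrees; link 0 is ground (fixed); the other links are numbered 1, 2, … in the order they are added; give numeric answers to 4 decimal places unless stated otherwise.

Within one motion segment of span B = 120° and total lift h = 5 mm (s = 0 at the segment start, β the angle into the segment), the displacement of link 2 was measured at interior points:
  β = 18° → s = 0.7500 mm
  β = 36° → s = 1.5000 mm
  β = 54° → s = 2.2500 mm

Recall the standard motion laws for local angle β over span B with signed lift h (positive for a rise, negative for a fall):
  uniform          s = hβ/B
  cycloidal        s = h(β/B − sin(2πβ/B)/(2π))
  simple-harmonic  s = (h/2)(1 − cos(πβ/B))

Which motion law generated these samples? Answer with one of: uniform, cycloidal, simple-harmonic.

candidates at β/B = r: uniform s = h·r (linear in β); cycloidal s = h·(r − sin(2πr)/(2π)); simple-harmonic s = (h/2)(1 − cos(πr))
β=18°: printed 0.7500 | uniform 0.7500, cycloidal 0.1062, simple-harmonic 0.2725
β=36°: printed 1.5000 | uniform 1.5000, cycloidal 0.7432, simple-harmonic 1.0305
β=54°: printed 2.2500 | uniform 2.2500, cycloidal 2.0041, simple-harmonic 2.1089
only one law matches every sample → uniform

uniform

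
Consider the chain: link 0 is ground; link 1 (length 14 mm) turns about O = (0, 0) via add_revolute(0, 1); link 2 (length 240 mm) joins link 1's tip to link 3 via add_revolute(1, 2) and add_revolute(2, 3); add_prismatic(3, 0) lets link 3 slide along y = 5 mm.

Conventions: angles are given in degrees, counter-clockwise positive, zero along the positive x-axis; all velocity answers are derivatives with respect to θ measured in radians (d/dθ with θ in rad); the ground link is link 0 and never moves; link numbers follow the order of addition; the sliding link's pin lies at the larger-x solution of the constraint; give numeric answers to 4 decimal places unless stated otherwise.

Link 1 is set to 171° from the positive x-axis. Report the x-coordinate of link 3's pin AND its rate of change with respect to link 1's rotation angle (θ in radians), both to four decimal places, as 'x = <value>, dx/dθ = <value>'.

geometry: r = 14 mm, L = 240 mm, e = 5 mm
crank pin P = (r cos θ, r sin θ) = (-13.827637, 2.190083)
h = r sin θ − e = 2.190083 − 5 = -2.809917
x = r cos θ + √(L² − h²) = -13.827637 + 239.983550 = 226.155913
dx/dθ = −r sin θ − h·r cos θ/√(L² − h²) (θ in radians; h = -2.809917) = -2.351987

x = 226.1559, dx/dθ = -2.3520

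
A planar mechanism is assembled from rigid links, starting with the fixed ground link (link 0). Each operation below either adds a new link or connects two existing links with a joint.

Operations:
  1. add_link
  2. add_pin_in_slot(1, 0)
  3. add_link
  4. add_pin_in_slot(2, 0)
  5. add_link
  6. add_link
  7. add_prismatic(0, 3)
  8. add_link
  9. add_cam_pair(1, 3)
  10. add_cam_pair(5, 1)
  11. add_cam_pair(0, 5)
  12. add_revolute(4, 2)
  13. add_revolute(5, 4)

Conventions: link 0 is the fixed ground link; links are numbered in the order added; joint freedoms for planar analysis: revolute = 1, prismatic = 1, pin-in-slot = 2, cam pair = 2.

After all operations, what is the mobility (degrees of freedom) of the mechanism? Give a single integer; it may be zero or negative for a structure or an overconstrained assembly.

L=1 J1=0 J2=0
add link → L=2 J1=0 J2=0
PS@1,0 dof=2 J2 → L=2 J1=0 J2=1
add link → L=3 J1=0 J2=1
PS@2,0 dof=2 J2 → L=3 J1=0 J2=2
add link → L=4 J1=0 J2=2
add link → L=5 J1=0 J2=2
P@0,3 dof=1 J1 → L=5 J1=1 J2=2
add link → L=6 J1=1 J2=2
C@1,3 dof=2 J2 → L=6 J1=1 J2=3
C@5,1 dof=2 J2 → L=6 J1=1 J2=4
C@0,5 dof=2 J2 → L=6 J1=1 J2=5
R@4,2 dof=1 J1 → L=6 J1=2 J2=5
R@5,4 dof=1 J1 → L=6 J1=3 J2=5
M=3(L−1)−2J1−J2=3·5−2·3−5=4

M = 4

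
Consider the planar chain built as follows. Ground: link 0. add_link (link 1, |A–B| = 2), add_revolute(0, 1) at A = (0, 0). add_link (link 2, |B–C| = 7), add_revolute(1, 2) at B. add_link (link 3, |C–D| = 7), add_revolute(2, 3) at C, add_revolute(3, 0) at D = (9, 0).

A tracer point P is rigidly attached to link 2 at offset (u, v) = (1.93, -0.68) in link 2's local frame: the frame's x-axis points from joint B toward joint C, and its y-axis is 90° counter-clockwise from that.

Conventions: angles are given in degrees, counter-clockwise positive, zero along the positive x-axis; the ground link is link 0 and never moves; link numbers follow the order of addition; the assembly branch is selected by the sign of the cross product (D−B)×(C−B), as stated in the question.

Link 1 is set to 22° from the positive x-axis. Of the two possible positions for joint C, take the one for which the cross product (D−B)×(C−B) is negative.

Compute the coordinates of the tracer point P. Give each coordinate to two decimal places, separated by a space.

A=(0,0), D=(9.00,0)
B = A + 2.00·(cos22°, sin22°) = (1.8544, 0.7492)
|BD| = 7.1848
circle(B,7.00) ∩ circle(D,7.00): a=3.5924, h=6.0079
  candidates: C₊=(6.0537,6.3497) cross=43.165; C₋=(4.8007,-5.6005) cross=-43.165
  branch - wants cross < 0 → take C=(4.8007,-5.6005) (cross=-43.165)
ex = (C−B)/|BC| = (0.4209,-0.9071); ey = (0.9071,0.4209)
P = B + 1.93·ex + -0.68·ey = (2.0499,-1.2877)

2.05 -1.29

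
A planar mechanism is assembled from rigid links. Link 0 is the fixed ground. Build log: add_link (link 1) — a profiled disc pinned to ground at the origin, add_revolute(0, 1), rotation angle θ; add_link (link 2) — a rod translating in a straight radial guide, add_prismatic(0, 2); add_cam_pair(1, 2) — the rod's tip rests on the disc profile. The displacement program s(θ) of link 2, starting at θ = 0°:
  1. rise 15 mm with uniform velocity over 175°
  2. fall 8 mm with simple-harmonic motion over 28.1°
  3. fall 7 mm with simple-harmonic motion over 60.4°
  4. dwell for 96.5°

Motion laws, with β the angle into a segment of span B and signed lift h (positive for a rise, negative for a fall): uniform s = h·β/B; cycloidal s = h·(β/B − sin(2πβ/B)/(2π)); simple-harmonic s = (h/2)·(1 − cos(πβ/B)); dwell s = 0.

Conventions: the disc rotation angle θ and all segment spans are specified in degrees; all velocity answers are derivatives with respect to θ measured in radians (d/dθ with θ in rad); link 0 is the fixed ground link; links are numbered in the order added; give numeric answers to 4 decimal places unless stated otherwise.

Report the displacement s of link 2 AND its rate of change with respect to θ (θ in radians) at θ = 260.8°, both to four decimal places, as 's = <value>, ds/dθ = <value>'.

seg 1 [0°–175°] uniform, h=15: full span → s += 15 → s = 15.0000
seg 2 [175°–203.1°] simple-harmonic, h=-8: full span → s += -8 → s = 7.0000
seg 3 [203.1°–263.5°] simple-harmonic, h=-7: θ=260.8° here. β=57.7, B=60.4. -7/2·(1 − cos(π·0.9553)) = -6.9655 → s = 0.0345
velocity in seg [203.1°–263.5°] (simple-harmonic), θ in radians: β = 57.7° = 1.0071 rad, B = 60.4° = 1.0542 rad; ds/dθ = (πh/(2B)) sin(πβ/B) = (π·(-7)/(2·1.0542)) sin(π·0.9553) = -1.459997 mm/rad

s = 0.0345, ds/dθ = -1.4600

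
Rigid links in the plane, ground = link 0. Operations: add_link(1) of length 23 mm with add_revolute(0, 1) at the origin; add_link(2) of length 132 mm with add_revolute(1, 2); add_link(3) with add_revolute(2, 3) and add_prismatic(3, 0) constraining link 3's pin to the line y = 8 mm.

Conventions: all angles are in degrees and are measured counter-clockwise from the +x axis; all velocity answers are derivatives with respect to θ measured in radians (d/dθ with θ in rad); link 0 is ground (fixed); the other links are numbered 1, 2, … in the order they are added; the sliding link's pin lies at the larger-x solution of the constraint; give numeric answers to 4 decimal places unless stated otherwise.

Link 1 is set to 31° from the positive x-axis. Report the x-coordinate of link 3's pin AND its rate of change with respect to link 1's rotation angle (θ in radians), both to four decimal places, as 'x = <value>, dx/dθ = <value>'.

geometry: r = 23 mm, L = 132 mm, e = 8 mm
crank pin P = (r cos θ, r sin θ) = (19.714848, 11.845876)
h = r sin θ − e = 11.845876 − 8 = 3.845876
x = r cos θ + √(L² − h²) = 19.714848 + 131.943962 = 151.658810
dx/dθ = −r sin θ − h·r cos θ/√(L² − h²) (θ in radians; h = 3.845876) = -12.420520

x = 151.6588, dx/dθ = -12.4205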